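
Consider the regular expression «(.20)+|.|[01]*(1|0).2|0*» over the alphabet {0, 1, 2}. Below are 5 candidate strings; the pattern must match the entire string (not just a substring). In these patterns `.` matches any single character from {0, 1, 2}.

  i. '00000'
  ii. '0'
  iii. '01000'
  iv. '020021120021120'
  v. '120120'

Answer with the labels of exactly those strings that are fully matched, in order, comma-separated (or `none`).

i → match
ii → match
iii → no match
iv → no match
v → match

i, ii, v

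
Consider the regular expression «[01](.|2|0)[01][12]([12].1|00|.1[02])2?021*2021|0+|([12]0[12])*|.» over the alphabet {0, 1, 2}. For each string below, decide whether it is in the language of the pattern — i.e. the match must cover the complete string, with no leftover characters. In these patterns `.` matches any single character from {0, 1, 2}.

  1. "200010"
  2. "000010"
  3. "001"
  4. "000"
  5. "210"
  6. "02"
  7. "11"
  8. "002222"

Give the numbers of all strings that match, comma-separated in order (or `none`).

1. "200010" → no match
2. "000010" → no match
3. "001" → no match
4. "000" → match
5. "210" → no match
6. "02" → no match
7. "11" → no match
8. "002222" → no match

4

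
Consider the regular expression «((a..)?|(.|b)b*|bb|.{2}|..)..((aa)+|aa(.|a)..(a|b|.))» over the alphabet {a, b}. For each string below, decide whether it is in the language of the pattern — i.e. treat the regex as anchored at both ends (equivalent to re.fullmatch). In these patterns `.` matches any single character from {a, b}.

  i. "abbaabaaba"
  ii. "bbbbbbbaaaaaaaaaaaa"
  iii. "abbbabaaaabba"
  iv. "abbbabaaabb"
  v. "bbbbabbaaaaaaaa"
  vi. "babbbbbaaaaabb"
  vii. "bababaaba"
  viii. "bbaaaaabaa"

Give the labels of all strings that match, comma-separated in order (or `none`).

ii, viii

i → no match
ii → match
iii → no match
iv → no match
v → no match
vi → no match
vii → no match
viii → match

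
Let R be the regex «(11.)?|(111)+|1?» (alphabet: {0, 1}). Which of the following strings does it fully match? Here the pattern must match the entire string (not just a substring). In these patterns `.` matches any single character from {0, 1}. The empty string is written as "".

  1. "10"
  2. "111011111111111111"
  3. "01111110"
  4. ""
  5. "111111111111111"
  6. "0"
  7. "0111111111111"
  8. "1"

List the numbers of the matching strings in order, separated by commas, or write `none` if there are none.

1. "10" → no match
2 → no match
3. "01111110" → no match
4. "" → match
5 → match
6. "0" → no match
7 → no match
8. "1" → match

4, 5, 8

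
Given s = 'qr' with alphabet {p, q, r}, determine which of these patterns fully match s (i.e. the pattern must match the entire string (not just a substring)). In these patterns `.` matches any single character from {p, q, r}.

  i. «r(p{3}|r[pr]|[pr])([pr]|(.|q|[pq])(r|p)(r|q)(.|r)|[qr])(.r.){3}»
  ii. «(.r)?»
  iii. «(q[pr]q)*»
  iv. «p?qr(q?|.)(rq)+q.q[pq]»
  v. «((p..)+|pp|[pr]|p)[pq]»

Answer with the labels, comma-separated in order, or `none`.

ii

i → no match — must start with 'r'
ii → match
iii → no match
iv → no match
v → no match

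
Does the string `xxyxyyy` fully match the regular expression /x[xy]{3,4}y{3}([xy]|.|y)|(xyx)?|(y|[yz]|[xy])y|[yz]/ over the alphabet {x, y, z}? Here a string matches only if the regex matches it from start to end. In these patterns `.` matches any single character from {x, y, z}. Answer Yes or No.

No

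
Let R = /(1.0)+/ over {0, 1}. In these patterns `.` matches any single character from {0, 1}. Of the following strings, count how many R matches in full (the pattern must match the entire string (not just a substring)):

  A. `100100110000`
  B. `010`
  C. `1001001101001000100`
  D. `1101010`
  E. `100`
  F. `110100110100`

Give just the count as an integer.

A → no match
B → no match — must start with `1`
C → no match
D → no match
E → match
F → match
Total matched: 2

2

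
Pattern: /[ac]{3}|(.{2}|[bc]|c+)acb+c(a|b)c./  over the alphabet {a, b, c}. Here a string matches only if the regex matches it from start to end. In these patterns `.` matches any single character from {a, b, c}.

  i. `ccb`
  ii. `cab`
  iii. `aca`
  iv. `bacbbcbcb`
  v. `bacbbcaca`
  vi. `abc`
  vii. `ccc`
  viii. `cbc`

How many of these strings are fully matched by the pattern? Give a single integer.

4

i. `ccb` → no match
ii. `cab` → no match
iii. `aca` → match
iv. `bacbbcbcb` → match
v. `bacbbcaca` → match
vi. `abc` → no match
vii. `ccc` → match
viii. `cbc` → no match
Total matched: 4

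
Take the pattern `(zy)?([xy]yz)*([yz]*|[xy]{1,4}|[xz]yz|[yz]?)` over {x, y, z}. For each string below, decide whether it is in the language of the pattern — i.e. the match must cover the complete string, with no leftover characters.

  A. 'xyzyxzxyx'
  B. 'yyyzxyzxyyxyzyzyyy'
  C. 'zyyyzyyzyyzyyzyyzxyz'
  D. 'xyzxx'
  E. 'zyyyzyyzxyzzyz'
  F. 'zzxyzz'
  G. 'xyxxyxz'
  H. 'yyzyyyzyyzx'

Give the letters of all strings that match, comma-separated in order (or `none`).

A → no match
B → no match
C → match
D → match
E → match
F → no match
G → no match
H → no match

C, D, E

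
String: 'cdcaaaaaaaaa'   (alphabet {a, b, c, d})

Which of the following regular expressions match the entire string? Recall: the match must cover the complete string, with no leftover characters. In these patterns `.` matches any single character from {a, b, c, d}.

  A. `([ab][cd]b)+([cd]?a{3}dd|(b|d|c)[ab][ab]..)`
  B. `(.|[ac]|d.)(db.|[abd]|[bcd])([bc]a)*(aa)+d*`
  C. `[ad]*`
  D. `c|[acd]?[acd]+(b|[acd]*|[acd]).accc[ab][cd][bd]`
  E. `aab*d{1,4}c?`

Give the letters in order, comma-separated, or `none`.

A → no match
B → match
C → no match
D → no match
E → no match — must start with 'aa'

B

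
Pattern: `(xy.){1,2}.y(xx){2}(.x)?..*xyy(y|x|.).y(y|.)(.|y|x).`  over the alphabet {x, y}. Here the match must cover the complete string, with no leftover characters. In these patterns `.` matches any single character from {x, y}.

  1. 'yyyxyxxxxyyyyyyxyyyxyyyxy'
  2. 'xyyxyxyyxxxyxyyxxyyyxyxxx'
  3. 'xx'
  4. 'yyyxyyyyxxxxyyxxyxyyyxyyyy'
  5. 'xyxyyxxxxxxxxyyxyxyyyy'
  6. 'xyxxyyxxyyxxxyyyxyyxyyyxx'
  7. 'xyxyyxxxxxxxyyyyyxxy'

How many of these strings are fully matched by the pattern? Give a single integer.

1

1 → no match — must start with 'xy'
2 → no match
3 → no match — must start with 'xy'
4 → no match — must start with 'xy'
5 → no match
6 → no match
7 → match
Total matched: 1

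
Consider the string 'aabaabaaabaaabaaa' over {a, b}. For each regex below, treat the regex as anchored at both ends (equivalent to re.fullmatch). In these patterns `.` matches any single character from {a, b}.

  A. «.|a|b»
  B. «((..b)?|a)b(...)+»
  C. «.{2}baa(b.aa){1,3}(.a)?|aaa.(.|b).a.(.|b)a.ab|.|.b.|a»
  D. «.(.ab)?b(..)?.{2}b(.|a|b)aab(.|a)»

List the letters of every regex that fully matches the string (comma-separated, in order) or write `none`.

A → no match
B → no match
C → match
D → no match

C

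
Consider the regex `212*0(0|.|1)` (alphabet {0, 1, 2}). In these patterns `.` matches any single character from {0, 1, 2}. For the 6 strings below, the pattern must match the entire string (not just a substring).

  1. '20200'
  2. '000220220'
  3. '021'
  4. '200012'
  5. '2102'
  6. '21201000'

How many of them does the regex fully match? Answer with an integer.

1 → no match — must start with '21'
2 → no match — must start with '21'
3 → no match — must start with '21'
4 → no match — must start with '21'
5 → match
6 → no match
Total matched: 1

1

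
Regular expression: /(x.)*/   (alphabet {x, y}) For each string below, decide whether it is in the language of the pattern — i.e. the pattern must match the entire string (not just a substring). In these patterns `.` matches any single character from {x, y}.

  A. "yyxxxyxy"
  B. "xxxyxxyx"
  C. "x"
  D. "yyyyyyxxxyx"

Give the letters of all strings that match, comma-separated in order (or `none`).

none

A → no match
B → no match
C → no match
D → no match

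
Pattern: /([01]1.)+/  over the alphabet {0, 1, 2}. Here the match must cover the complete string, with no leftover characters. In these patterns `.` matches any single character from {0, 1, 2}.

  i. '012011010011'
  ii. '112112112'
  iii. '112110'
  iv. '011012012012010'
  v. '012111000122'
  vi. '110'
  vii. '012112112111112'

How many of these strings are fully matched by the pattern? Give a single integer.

i. '012011010011' → match
ii. '112112112' → match
iii. '112110' → match
iv → match
v. '012111000122' → no match
vi. '110' → match
vii → match
Total matched: 6

6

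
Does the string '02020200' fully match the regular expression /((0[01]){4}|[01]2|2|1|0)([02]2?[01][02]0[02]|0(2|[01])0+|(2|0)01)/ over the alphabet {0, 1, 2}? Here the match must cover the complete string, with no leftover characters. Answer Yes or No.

Yes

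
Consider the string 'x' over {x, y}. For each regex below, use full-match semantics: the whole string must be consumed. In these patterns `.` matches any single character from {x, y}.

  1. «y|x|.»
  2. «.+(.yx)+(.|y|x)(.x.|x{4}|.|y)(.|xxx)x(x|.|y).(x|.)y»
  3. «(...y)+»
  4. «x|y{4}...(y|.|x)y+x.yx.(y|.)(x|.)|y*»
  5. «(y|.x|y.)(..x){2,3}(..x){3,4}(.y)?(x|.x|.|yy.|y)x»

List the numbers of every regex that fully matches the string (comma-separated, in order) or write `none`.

1 → match
2 → no match — must end with 'y'
3 → no match — must end with 'y'
4 → match
5 → no match

1, 4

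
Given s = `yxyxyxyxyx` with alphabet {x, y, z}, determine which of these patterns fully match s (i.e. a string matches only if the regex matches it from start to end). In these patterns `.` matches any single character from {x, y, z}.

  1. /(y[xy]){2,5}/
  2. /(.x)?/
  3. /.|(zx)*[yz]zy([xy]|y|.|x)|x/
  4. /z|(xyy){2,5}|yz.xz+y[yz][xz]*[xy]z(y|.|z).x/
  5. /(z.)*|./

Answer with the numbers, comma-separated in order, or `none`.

1 → match
2 → no match
3 → no match
4 → no match
5 → no match

1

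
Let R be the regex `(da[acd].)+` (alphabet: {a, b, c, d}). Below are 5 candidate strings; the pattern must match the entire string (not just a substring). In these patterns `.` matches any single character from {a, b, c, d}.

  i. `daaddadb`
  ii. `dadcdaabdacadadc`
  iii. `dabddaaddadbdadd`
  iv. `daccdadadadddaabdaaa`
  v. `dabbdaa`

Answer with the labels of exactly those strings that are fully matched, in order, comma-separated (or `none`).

i → match
ii → match
iii → no match
iv → match
v → no match

i, ii, iv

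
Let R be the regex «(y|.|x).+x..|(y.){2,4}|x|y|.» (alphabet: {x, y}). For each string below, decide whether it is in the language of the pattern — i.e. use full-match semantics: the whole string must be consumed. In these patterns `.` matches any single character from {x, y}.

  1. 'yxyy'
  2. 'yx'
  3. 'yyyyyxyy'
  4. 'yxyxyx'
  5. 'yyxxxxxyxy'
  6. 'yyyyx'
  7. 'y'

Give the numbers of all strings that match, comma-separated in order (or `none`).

1 → match
2 → no match
3 → match
4 → match
5 → no match
6 → no match
7 → match

1, 3, 4, 7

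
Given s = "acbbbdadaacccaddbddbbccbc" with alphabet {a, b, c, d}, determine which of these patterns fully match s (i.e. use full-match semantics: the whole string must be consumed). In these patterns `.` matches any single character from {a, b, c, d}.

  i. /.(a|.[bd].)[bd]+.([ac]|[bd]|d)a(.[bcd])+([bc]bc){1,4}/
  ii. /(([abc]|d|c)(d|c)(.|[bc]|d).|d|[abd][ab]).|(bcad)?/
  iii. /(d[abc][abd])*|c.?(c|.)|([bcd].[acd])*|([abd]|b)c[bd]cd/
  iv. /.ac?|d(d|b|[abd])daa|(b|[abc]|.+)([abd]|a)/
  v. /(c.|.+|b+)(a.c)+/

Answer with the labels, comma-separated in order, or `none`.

i → match
ii → no match
iii → no match
iv → no match
v → no match

i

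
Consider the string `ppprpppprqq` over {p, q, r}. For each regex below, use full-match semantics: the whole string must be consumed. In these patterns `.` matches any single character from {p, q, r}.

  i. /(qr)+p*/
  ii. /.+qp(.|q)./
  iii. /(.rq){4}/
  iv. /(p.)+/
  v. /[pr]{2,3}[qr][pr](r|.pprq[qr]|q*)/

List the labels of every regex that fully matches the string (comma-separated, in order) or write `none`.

i → no match — must start with `qr`
ii → no match
iii → no match — must end with `rq`
iv → no match
v → match

v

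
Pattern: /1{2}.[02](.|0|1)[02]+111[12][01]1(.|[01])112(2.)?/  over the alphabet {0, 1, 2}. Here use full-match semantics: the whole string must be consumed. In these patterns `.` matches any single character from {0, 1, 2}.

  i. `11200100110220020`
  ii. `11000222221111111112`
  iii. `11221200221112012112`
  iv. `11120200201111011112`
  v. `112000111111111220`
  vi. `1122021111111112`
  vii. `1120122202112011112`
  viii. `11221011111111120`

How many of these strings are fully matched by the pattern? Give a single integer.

i → no match
ii → match
iii → match
iv → match
v → match
vi → match
vii → no match
viii → no match
Total matched: 5

5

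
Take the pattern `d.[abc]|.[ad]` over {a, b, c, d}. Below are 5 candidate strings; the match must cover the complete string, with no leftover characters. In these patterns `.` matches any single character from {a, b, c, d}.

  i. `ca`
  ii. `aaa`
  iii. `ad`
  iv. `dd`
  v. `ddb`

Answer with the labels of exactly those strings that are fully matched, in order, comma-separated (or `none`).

i, iii, iv, v

i. `ca` → match
ii. `aaa` → no match
iii. `ad` → match
iv. `dd` → match
v. `ddb` → match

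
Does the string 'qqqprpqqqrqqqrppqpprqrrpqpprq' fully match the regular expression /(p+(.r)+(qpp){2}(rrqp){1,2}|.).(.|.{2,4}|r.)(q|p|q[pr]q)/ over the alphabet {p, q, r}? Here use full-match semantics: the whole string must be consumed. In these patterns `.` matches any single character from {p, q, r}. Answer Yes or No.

No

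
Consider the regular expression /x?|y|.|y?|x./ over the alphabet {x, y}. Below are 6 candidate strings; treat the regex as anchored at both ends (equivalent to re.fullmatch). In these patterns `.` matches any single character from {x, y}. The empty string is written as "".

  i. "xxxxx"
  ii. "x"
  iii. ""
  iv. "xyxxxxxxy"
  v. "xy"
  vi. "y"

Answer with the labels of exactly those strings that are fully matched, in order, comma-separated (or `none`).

ii, iii, v, vi

i → no match
ii → match
iii → match
iv → no match
v → match
vi → match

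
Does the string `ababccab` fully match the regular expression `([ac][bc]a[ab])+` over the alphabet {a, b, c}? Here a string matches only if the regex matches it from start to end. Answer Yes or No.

Yes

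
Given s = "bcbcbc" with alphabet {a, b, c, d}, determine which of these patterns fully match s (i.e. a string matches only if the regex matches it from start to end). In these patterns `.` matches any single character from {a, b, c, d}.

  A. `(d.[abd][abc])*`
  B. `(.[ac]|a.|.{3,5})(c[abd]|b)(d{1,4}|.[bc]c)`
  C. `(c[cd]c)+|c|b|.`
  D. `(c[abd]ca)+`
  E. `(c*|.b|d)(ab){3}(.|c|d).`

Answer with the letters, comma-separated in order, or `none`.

A → no match
B → match
C → no match
D → no match — must start with "c"
E → no match

B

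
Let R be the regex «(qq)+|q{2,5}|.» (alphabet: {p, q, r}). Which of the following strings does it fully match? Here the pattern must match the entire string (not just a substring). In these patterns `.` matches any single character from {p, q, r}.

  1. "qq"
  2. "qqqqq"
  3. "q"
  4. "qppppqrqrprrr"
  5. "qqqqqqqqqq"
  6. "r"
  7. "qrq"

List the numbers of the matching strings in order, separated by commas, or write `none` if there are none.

1, 2, 3, 5, 6

1. "qq" → match
2. "qqqqq" → match
3. "q" → match
4 → no match
5. "qqqqqqqqqq" → match
6. "r" → match
7. "qrq" → no match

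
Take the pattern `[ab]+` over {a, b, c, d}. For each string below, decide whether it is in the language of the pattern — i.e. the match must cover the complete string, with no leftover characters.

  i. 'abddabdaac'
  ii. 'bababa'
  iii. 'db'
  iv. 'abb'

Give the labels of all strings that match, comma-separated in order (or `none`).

i. 'abddabdaac' → no match
ii. 'bababa' → match
iii. 'db' → no match
iv. 'abb' → match

ii, iv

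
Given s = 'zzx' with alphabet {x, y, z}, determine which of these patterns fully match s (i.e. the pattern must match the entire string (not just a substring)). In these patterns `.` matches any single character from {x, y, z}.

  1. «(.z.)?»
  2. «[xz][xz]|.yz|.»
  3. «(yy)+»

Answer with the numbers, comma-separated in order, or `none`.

1 → match
2 → no match
3 → no match — must start with 'yy'

1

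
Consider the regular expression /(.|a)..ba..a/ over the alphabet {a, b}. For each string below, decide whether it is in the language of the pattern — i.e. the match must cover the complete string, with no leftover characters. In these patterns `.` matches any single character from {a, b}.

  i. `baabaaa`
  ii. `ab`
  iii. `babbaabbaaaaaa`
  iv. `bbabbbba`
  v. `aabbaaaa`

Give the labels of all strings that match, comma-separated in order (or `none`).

v

i → no match
ii → no match — must end with `a`
iii → no match
iv → no match
v → match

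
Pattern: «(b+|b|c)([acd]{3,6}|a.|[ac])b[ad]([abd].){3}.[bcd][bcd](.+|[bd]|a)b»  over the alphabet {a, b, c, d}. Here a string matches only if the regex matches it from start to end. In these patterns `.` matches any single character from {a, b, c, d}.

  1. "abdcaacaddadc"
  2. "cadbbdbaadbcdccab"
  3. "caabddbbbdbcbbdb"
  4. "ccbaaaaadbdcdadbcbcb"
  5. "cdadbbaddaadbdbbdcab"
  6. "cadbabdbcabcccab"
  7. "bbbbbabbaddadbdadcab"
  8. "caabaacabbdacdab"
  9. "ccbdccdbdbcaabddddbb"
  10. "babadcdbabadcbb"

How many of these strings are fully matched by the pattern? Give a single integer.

1 → no match — must end with "b"
2 → no match
3 → match
4 → match
5 → no match
6 → match
7 → match
8 → match
9 → no match
10 → match
Total matched: 6

6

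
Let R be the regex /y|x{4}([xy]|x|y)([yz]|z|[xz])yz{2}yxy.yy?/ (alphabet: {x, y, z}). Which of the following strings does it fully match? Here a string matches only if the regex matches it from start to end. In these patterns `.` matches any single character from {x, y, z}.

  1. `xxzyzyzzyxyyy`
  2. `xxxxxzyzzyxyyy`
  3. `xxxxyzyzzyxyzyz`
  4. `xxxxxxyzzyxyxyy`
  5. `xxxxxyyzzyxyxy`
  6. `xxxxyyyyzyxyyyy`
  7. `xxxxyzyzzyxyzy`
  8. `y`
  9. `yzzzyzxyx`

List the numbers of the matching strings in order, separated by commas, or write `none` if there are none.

2, 4, 5, 7, 8

1 → no match
2 → match
3 → no match
4 → match
5 → match
6 → no match
7 → match
8. `y` → match
9. `yzzzyzxyx` → no match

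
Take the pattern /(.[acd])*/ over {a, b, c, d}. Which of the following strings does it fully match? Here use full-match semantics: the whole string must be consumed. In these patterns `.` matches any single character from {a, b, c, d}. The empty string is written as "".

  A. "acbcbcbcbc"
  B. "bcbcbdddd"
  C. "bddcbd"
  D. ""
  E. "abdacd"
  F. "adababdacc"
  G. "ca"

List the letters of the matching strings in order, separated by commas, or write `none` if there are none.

A, C, D, G

A → match
B → no match
C → match
D → match
E → no match
F → no match
G → match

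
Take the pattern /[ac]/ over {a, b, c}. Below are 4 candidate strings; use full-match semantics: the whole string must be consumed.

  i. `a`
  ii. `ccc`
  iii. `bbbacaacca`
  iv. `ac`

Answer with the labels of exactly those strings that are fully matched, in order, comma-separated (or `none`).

i

i. `a` → match
ii. `ccc` → no match
iii. `bbbacaacca` → no match
iv. `ac` → no match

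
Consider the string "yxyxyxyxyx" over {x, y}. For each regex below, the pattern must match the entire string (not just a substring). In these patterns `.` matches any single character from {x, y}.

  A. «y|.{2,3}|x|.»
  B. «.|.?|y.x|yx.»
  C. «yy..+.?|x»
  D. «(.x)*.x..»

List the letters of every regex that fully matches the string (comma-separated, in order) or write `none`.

A → no match
B → no match
C → no match
D → match

D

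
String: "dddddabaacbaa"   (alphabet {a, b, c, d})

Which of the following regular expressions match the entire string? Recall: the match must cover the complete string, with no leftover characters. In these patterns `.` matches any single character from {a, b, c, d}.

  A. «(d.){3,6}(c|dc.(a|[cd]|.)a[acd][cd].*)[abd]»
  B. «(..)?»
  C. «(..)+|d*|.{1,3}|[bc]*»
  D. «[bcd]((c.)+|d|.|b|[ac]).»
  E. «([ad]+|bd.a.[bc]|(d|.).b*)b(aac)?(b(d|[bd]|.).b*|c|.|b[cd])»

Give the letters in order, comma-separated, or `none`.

A → no match
B → no match
C → no match
D → no match
E → match

E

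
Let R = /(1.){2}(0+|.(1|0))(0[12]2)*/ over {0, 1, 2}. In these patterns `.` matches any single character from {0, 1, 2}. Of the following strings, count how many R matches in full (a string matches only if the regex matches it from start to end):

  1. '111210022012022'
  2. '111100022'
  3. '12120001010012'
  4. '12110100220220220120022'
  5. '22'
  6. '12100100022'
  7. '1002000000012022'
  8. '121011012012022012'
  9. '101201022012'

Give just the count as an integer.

4

1 → match
2 → match
3 → no match
4 → no match
5 → no match — must start with '1'
6 → no match
7 → no match
8 → match
9 → match
Total matched: 4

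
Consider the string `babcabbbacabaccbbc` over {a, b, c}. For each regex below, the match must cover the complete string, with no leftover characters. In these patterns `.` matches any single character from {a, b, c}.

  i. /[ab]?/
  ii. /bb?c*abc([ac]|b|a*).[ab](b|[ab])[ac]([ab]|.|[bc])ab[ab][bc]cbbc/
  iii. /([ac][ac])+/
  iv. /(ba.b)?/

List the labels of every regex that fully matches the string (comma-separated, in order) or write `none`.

ii

i → no match
ii → match
iii → no match
iv → no match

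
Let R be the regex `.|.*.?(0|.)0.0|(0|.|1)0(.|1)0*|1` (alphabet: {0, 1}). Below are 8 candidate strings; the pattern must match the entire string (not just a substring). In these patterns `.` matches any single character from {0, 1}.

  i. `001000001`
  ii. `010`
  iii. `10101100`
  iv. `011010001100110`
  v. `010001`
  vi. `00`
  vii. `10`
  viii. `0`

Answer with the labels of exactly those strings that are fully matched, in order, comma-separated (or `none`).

i → no match
ii → no match
iii → no match
iv → no match
v → no match
vi → no match
vii → no match
viii → match

viii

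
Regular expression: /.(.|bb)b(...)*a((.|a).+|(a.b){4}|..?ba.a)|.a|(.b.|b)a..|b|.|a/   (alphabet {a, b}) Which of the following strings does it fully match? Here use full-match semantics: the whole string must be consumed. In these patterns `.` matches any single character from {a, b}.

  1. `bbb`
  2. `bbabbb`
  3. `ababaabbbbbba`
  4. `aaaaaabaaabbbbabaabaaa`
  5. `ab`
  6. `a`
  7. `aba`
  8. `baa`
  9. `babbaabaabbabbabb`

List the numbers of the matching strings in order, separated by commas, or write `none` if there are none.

6

1 → no match
2 → no match
3 → no match
4 → no match
5 → no match
6 → match
7 → no match
8 → no match
9 → no match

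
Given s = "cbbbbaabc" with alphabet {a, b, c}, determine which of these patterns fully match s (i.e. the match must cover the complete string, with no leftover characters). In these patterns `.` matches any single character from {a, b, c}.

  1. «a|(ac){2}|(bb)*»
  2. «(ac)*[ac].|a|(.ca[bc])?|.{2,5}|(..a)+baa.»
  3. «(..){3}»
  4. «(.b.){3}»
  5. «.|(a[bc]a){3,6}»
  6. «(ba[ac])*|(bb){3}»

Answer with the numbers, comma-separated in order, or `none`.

4

1 → no match
2 → no match
3 → no match
4 → match
5 → no match
6 → no match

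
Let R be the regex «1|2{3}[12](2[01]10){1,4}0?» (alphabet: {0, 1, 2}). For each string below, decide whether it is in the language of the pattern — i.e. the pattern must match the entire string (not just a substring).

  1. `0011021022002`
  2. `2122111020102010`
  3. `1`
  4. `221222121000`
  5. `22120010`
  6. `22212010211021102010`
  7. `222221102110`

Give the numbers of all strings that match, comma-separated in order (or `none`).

1 → no match
2 → no match
3 → match
4 → no match
5 → no match
6 → match
7 → match

3, 6, 7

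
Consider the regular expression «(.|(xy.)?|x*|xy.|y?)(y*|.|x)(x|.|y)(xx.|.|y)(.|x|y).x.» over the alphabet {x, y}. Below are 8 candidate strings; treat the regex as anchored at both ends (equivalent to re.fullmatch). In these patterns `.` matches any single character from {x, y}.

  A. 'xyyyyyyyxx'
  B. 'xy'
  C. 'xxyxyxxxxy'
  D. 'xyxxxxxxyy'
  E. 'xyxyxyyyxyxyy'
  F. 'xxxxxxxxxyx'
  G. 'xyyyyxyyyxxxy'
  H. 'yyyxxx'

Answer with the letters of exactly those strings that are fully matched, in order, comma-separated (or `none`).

A → match
B → no match
C → no match
D → no match
E → no match
F → no match
G → no match
H → match

A, H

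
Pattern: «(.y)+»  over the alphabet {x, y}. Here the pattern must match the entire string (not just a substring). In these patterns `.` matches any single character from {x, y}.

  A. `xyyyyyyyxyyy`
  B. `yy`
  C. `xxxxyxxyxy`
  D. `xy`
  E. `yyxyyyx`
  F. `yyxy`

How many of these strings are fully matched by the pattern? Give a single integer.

4

A → match
B → match
C → no match
D → match
E → no match — must end with `y`
F → match
Total matched: 4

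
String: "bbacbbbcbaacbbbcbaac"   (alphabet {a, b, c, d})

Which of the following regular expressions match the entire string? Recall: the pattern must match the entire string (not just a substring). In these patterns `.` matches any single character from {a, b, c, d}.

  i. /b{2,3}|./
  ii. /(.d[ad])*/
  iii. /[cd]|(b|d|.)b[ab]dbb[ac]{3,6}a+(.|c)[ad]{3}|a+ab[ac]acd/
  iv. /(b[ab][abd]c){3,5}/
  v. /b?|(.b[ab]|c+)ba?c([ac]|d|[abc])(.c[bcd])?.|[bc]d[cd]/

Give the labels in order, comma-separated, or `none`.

iv

i → no match
ii → no match
iii → no match
iv → match
v → no match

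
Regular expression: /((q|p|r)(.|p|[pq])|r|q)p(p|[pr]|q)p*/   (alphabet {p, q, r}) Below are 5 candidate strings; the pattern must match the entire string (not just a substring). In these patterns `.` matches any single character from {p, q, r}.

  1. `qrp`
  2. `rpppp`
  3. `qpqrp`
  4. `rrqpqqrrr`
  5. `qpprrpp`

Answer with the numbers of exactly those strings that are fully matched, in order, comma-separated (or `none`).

2

1 → no match
2 → match
3 → no match
4 → no match
5 → no match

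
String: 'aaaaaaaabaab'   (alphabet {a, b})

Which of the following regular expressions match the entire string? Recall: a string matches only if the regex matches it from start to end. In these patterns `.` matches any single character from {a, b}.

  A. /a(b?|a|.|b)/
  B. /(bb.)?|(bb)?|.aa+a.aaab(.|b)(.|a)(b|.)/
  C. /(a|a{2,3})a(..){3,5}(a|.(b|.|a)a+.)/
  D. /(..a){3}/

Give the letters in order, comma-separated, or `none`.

A → no match
B → match
C → match
D → no match — must end with 'a'

B, C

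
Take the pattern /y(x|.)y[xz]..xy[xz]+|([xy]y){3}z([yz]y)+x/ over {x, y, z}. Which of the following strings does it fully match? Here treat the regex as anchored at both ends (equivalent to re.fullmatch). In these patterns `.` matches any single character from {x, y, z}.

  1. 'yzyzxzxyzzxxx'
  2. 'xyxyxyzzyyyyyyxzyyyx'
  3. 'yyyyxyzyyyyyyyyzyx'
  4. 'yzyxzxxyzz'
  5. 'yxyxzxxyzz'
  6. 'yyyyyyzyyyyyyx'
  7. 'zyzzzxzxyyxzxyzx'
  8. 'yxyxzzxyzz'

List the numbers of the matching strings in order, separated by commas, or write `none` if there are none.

1, 3, 4, 5, 6, 8

1 → match
2 → no match
3 → match
4. 'yzyxzxxyzz' → match
5. 'yxyxzxxyzz' → match
6 → match
7 → no match
8. 'yxyxzzxyzz' → match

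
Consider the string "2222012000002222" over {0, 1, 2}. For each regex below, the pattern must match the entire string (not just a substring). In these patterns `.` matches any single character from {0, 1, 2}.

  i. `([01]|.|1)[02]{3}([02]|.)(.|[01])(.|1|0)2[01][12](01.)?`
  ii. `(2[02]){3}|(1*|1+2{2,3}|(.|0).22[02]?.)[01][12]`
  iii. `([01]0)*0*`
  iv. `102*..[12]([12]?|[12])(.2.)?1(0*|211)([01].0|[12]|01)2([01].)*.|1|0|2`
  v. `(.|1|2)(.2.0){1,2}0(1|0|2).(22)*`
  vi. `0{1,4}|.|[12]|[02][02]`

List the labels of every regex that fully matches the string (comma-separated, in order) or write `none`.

i → no match
ii → no match
iii → no match
iv → no match
v → match
vi → no match

v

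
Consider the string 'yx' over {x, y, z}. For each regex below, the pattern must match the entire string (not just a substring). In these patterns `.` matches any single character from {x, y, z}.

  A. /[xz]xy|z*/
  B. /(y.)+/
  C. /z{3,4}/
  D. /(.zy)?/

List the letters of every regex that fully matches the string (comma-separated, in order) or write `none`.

A → no match
B → match
C → no match — must start with 'z'
D → no match

B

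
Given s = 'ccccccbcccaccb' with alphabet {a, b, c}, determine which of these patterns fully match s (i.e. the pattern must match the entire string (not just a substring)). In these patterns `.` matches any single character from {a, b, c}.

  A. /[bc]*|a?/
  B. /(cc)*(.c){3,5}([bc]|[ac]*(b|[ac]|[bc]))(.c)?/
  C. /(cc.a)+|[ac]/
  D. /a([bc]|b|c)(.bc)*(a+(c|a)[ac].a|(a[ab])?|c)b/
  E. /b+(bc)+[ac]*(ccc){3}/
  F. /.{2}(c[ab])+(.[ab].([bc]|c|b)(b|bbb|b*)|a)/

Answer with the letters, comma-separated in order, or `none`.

A → no match
B → match
C → no match
D → no match — must start with 'a'
E → no match — must start with 'b'
F → no match

B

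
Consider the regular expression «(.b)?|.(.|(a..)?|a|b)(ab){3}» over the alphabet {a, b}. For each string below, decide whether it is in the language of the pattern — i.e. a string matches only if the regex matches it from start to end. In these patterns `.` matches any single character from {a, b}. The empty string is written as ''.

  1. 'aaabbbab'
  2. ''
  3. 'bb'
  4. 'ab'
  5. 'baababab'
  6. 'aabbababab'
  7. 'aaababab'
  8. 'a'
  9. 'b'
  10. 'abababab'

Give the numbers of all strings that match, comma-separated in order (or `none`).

2, 3, 4, 5, 6, 7, 10

1 → no match
2 → match
3 → match
4 → match
5 → match
6 → match
7 → match
8 → no match
9 → no match
10 → match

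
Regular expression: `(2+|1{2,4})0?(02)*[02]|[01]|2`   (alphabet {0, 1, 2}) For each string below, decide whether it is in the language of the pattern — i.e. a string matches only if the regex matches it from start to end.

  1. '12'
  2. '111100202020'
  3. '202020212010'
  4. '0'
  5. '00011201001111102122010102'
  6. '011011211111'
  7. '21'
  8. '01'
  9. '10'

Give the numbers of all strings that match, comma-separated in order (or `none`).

1 → no match
2 → match
3 → no match
4 → match
5 → no match
6 → no match
7 → no match
8 → no match
9 → no match

2, 4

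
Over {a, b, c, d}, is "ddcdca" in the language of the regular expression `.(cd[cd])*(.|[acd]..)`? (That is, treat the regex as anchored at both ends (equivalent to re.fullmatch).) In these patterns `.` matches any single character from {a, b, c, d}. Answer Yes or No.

No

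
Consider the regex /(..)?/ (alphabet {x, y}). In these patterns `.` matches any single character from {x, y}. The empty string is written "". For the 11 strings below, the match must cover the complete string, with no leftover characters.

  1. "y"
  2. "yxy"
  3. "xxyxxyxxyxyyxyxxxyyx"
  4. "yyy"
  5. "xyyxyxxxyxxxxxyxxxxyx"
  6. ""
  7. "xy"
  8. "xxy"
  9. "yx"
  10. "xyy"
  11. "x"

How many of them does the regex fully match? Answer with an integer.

1 → no match
2 → no match
3 → no match
4 → no match
5 → no match
6 → match
7 → match
8 → no match
9 → match
10 → no match
11 → no match
Total matched: 3

3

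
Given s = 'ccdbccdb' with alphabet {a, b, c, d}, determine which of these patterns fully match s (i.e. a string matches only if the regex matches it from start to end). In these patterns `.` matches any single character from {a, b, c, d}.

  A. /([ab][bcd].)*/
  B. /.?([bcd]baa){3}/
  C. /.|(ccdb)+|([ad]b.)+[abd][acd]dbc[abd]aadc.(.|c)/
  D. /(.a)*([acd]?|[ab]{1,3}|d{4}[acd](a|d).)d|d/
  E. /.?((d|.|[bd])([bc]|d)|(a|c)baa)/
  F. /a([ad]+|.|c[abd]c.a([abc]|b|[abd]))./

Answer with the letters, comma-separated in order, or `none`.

C

A → no match
B → no match — must end with 'baa'
C → match
D → no match — must end with 'd'
E → no match
F → no match — must start with 'a'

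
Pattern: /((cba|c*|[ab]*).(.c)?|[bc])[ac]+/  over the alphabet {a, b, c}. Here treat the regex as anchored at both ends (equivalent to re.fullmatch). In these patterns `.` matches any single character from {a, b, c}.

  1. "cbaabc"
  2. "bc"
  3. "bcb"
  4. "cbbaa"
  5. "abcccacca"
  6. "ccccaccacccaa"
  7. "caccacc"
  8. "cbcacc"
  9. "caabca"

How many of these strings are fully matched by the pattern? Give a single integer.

5

1. "cbaabc" → no match
2. "bc" → match
3. "bcb" → no match
4. "cbbaa" → no match
5. "abcccacca" → match
6 → match
7. "caccacc" → match
8. "cbcacc" → match
9. "caabca" → no match
Total matched: 5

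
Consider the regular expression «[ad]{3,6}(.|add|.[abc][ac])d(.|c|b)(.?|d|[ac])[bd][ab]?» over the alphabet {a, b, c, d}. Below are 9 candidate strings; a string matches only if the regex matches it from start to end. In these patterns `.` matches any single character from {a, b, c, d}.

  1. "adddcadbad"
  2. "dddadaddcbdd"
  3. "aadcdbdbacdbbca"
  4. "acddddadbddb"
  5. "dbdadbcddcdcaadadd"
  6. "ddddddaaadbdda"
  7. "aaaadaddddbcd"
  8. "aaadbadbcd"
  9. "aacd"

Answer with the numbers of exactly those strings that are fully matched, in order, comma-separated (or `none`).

1 → match
2 → no match
3 → no match
4 → no match
5 → no match
6 → match
7 → no match
8 → match
9 → no match

1, 6, 8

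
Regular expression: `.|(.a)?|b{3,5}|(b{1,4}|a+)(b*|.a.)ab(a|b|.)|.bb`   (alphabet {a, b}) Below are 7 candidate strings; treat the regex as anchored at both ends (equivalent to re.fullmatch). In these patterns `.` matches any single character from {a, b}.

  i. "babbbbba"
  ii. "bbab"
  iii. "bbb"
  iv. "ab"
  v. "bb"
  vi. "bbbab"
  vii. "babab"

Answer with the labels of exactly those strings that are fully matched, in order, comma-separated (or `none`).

i → no match
ii → no match
iii → match
iv → no match
v → no match
vi → no match
vii → no match

iii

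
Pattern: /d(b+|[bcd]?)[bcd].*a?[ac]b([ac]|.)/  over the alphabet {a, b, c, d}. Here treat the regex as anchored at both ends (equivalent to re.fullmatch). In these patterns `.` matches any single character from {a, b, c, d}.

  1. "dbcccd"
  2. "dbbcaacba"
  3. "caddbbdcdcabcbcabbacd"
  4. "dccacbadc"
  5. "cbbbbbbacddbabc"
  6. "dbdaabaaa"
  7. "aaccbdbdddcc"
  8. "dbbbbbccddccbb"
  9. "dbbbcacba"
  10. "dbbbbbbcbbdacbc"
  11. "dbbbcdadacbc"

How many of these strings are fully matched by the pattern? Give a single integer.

5

1 → no match
2 → match
3 → no match — must start with "d"
4 → no match
5 → no match — must start with "d"
6 → no match
7 → no match — must start with "d"
8 → match
9 → match
10 → match
11 → match
Total matched: 5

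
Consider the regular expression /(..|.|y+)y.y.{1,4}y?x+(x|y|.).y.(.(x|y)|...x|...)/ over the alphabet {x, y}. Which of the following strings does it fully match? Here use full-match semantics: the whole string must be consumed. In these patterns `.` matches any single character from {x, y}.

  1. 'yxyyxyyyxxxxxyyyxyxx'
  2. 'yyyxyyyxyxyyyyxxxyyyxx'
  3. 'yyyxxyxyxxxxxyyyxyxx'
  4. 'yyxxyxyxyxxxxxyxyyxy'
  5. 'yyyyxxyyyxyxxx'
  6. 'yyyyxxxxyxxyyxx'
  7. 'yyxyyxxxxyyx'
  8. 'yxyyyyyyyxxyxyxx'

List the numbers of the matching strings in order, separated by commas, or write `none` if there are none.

5

1 → no match
2 → no match
3 → no match
4 → no match
5 → match
6 → no match
7. 'yyxyyxxxxyyx' → no match
8 → no match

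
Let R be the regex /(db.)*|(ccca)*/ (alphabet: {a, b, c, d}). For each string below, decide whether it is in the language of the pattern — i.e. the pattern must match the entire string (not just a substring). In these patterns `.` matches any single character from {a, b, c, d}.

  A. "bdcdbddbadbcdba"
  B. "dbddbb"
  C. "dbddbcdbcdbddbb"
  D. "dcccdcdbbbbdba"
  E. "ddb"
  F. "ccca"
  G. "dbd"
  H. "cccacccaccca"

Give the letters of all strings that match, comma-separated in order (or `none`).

B, C, F, G, H

A → no match
B → match
C → match
D → no match
E → no match
F → match
G → match
H → match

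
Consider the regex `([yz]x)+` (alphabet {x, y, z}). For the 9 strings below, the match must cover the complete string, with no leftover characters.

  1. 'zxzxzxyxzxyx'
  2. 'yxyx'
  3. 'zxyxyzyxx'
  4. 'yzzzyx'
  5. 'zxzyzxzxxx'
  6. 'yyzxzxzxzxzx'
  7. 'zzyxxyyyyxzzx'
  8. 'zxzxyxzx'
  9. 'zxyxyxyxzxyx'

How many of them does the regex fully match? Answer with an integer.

1. 'zxzxzxyxzxyx' → match
2. 'yxyx' → match
3. 'zxyxyzyxx' → no match
4. 'yzzzyx' → no match
5. 'zxzyzxzxxx' → no match
6. 'yyzxzxzxzxzx' → no match
7 → no match
8. 'zxzxyxzx' → match
9. 'zxyxyxyxzxyx' → match
Total matched: 4

4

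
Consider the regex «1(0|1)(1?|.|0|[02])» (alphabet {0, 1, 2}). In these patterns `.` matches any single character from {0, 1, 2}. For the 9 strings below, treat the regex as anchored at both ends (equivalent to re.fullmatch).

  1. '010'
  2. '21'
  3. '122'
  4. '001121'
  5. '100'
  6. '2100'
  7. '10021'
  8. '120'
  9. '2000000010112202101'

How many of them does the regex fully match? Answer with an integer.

1 → no match — must start with '1'
2 → no match — must start with '1'
3 → no match
4 → no match — must start with '1'
5 → match
6 → no match — must start with '1'
7 → no match
8 → no match
9 → no match — must start with '1'
Total matched: 1

1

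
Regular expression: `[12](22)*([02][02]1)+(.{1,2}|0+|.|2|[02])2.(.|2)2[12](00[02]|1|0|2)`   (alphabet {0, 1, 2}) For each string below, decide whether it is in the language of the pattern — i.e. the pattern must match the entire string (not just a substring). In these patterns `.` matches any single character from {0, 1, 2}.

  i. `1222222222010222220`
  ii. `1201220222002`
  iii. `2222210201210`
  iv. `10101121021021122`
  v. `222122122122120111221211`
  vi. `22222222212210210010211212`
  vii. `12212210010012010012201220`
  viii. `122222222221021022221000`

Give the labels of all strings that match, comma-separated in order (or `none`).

i, ii, iii, v, vi, vii, viii

i → match
ii → match
iii → match
iv → no match
v → match
vi → match
vii → match
viii → match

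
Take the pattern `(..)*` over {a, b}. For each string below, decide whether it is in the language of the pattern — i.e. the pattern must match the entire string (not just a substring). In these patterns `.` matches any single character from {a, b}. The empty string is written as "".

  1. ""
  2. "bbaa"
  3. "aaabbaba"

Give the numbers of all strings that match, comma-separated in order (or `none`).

1, 2, 3

1 → match
2 → match
3 → match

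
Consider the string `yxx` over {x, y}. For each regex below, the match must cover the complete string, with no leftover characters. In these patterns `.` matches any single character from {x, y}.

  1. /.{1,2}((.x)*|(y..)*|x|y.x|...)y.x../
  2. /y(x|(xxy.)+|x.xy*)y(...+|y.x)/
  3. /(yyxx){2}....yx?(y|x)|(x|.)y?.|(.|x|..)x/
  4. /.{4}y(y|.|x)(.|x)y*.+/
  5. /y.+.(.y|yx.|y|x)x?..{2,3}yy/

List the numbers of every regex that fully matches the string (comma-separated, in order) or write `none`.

1 → no match
2 → no match
3 → match
4 → no match
5 → no match — must end with `yy`

3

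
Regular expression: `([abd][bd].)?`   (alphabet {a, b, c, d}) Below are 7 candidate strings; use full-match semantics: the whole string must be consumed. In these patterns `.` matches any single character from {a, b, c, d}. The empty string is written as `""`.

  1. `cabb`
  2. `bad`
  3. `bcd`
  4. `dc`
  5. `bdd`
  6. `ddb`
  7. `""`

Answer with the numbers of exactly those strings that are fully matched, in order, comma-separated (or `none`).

5, 6, 7

1 → no match
2 → no match
3 → no match
4 → no match
5 → match
6 → match
7 → match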